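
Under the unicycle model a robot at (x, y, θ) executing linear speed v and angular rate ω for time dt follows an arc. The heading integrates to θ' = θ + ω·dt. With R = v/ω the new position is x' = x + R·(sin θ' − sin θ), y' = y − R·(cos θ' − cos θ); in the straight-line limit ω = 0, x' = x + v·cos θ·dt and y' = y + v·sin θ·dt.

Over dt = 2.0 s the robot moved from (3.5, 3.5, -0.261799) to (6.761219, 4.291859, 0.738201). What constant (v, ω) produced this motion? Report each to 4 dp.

Δθ = 0.738201 − -0.261799 = 1.000000
ω = Δθ/dt = 1.000000/2.0 = 0.5000
R = Δx/(sin θ' − sin θ) = 3.5000
v = R·ω = 3.5000·0.5000 = 1.7500

v = 1.7500, ω = 0.5000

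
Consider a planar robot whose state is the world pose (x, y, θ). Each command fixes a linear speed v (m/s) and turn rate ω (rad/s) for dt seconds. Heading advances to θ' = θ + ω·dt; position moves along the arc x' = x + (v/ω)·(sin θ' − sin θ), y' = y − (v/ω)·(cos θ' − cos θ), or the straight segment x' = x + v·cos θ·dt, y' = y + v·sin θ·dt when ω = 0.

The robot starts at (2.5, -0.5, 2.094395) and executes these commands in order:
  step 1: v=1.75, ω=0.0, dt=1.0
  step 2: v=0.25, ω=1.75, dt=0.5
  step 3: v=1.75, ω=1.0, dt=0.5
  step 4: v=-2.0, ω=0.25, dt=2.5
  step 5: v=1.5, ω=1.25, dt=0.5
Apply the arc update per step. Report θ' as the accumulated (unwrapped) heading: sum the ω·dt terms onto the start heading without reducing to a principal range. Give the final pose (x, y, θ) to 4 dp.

(4.3852, 3.2527, 4.7194)

step 1: θ'=2.0944 (straight) → pose (1.6250, 1.0155, 2.0944)
step 2: θ'=2.9694 (R=0.1429) → pose (1.5258, 1.0849, 2.9694)
step 3: θ'=3.4694 (R=1.7500) → pose (0.6625, 1.0176, 3.4694)
step 4: θ'=4.0944 (R=-8.0000) → pose (4.6071, 3.9564, 4.0944)
step 5: θ'=4.7194 (R=1.2000) → pose (4.3852, 3.2527, 4.7194)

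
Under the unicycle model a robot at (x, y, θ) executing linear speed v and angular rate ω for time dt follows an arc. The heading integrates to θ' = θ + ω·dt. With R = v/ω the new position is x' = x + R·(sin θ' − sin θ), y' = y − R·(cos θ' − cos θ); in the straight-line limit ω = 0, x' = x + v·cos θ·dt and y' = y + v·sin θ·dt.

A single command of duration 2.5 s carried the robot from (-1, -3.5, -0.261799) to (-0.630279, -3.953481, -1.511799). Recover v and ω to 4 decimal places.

v = 0.2500, ω = -0.5000

Δθ = -1.511799 − -0.261799 = -1.250000
ω = Δθ/dt = -1.250000/2.5 = -0.5000
R = −Δy/(cos θ' − cos θ) = -0.5000
v = R·ω = -0.5000·-0.5000 = 0.2500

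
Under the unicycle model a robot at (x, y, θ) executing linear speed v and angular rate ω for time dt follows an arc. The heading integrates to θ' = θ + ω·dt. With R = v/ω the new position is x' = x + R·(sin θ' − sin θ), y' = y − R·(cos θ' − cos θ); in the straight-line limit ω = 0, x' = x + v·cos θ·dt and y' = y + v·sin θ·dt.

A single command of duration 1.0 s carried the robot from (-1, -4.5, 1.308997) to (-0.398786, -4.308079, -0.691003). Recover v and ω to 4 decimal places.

v = 0.7500, ω = -2.0000

Δθ = -0.691003 − 1.308997 = -2.000000
ω = Δθ/dt = -2.000000/1.0 = -2.0000
R = Δx/(sin θ' − sin θ) = -0.3750
v = R·ω = -0.3750·-2.0000 = 0.7500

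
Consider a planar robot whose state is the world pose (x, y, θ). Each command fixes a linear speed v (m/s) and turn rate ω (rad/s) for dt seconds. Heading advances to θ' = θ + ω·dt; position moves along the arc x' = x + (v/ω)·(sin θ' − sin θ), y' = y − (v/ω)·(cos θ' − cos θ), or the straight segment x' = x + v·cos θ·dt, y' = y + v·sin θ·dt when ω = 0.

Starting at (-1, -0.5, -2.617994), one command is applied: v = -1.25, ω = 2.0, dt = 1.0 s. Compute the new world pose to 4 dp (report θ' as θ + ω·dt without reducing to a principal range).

θ' = -2.6180 + 2.0·1.0 = -0.6180
R = v/ω = -1.25/2.0 = -0.6250
x' = -1 + -0.6250·(sin -0.6180 − sin -2.6180) = -0.9504
y' = -0.5 − -0.6250·(cos -0.6180 − cos -2.6180) = 0.5507

(-0.9504, 0.5507, -0.6180)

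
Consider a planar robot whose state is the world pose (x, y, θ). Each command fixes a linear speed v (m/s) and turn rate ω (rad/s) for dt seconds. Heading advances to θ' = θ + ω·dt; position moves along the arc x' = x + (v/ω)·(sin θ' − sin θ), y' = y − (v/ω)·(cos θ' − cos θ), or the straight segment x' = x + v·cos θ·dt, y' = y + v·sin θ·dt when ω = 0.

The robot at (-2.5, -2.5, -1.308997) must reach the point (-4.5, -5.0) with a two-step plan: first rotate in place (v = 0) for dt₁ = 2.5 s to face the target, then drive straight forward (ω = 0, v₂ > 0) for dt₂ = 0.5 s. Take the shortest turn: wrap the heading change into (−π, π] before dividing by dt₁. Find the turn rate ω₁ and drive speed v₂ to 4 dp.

heading to target = atan2(-5−-2.5, -4.5−-2.5) = -2.2455
Δθ = wrap(-2.2455 − -1.3090) = -0.9365; ω₁ = Δθ/dt₁ = -0.3746
distance = √((-4.5−-2.5)² + (-5−-2.5)²) = 3.2016; v₂ = distance/dt₂ = 6.4031

ω₁ = -0.3746, v₂ = 6.4031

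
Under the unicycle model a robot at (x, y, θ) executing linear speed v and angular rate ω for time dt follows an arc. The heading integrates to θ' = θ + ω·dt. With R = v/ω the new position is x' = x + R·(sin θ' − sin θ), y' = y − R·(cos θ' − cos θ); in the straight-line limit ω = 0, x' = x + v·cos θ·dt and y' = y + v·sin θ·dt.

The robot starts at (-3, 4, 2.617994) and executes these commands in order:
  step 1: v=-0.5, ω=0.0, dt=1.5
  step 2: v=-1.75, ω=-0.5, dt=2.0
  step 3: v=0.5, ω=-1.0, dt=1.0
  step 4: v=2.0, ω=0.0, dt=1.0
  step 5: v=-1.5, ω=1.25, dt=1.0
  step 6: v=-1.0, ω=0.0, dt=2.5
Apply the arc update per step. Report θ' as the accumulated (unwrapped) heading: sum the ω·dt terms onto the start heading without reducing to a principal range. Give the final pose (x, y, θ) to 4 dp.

step 1: θ'=2.6180 (straight) → pose (-2.3505, 3.6250, 2.6180)
step 2: θ'=1.6180 (R=3.5000) → pose (-0.6044, 0.7590, 1.6180)
step 3: θ'=0.6180 (R=-0.5000) → pose (-0.3946, 1.1902, 0.6180)
step 4: θ'=0.6180 (straight) → pose (1.2354, 2.3490, 0.6180)
step 5: θ'=1.8680 (R=-1.2000) → pose (0.7833, 1.0195, 1.8680)
step 6: θ'=1.8680 (straight) → pose (1.5154, -1.3709, 1.8680)

(1.5154, -1.3709, 1.8680)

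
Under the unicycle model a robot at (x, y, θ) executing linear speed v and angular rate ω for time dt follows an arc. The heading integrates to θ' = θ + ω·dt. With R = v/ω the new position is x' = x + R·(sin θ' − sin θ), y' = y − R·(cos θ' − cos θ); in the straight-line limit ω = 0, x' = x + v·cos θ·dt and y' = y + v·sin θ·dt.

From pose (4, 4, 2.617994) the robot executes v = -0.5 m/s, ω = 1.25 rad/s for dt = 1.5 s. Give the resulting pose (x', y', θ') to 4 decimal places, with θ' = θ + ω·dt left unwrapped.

(4.5904, 4.2594, 4.4930)

θ' = 2.6180 + 1.25·1.5 = 4.4930
R = v/ω = -0.5/1.25 = -0.4000
x' = 4 + -0.4000·(sin 4.4930 − sin 2.6180) = 4.5904
y' = 4 − -0.4000·(cos 4.4930 − cos 2.6180) = 4.2594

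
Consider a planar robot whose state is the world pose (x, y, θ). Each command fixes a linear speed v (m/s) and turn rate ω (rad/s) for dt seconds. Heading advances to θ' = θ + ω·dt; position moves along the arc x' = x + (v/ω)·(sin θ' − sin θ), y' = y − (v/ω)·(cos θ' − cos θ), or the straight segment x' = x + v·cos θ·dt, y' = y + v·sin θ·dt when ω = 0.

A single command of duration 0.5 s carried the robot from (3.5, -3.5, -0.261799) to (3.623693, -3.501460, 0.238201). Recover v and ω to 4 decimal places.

Δθ = 0.238201 − -0.261799 = 0.500000
ω = Δθ/dt = 0.500000/0.5 = 1.0000
R = Δx/(sin θ' − sin θ) = 0.2500
v = R·ω = 0.2500·1.0000 = 0.2500

v = 0.2500, ω = 1.0000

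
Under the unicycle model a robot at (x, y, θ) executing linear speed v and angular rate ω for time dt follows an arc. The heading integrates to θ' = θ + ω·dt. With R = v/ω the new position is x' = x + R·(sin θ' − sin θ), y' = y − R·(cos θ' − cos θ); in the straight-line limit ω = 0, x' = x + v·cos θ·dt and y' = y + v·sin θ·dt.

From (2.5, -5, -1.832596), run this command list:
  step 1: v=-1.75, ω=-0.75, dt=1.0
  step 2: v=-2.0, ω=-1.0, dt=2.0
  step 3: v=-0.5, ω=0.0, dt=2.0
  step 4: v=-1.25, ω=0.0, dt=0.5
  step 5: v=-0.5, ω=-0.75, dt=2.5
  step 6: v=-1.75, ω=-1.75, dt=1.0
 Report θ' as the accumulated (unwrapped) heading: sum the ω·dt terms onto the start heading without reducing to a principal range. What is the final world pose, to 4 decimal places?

(5.2292, -6.0855, -8.2076)

step 1: θ'=-2.5826 (R=2.3333) → pose (3.5164, -3.6257, -2.5826)
step 2: θ'=-4.5826 (R=2.0000) → pose (6.5602, -5.0625, -4.5826)
step 3: θ'=-4.5826 (straight) → pose (6.6897, -6.0540, -4.5826)
step 4: θ'=-4.5826 (straight) → pose (6.7705, -6.6738, -4.5826)
step 5: θ'=-6.4576 (R=0.6667) → pose (5.9938, -7.4166, -6.4576)
step 6: θ'=-8.2076 (R=1.0000) → pose (5.2292, -6.0855, -8.2076)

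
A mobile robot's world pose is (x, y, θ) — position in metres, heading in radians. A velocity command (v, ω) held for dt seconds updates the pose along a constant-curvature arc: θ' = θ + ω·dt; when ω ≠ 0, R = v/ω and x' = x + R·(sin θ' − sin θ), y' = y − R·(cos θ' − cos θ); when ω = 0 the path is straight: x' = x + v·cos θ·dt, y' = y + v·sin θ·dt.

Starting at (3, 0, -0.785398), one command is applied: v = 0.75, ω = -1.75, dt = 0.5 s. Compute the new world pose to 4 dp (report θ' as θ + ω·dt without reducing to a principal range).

θ' = -0.7854 + -1.75·0.5 = -1.6604
R = v/ω = 0.75/-1.75 = -0.4286
x' = 3 + -0.4286·(sin -1.6604 − sin -0.7854) = 3.1238
y' = 0 − -0.4286·(cos -1.6604 − cos -0.7854) = -0.3414

(3.1238, -0.3414, -1.6604)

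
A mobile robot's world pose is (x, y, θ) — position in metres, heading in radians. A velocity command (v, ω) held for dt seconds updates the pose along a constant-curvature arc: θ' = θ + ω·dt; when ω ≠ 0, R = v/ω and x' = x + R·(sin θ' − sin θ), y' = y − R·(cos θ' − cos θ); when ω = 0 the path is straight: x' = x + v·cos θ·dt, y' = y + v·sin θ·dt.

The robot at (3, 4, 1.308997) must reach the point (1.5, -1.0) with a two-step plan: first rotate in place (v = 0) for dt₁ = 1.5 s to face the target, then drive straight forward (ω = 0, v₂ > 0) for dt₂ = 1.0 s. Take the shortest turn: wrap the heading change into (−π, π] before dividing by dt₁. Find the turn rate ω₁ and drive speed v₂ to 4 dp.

heading to target = atan2(-1−4, 1.5−3) = -1.8623
Δθ = wrap(-1.8623 − 1.3090) = 3.1119; ω₁ = Δθ/dt₁ = 2.0746
distance = √((1.5−3)² + (-1−4)²) = 5.2202; v₂ = distance/dt₂ = 5.2202

ω₁ = 2.0746, v₂ = 5.2202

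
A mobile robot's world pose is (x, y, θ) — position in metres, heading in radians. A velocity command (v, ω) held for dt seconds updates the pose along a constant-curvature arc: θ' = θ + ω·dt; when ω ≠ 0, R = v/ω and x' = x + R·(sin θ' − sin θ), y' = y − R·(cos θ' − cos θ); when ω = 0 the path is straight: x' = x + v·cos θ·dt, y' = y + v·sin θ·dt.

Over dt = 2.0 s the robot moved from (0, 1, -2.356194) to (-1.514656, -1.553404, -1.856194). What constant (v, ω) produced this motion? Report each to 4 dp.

v = 1.5000, ω = 0.2500

Δθ = -1.856194 − -2.356194 = 0.500000
ω = Δθ/dt = 0.500000/2.0 = 0.2500
R = −Δy/(cos θ' − cos θ) = 6.0000
v = R·ω = 6.0000·0.2500 = 1.5000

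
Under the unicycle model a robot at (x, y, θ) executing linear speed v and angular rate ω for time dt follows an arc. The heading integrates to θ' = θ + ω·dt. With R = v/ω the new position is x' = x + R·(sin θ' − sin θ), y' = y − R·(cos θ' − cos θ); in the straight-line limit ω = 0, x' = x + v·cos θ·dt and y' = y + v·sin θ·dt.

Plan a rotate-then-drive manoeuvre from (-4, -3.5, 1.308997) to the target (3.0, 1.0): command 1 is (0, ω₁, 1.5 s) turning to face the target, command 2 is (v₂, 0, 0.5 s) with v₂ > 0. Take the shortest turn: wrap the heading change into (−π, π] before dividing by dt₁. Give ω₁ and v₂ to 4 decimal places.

ω₁ = -0.4918, v₂ = 16.6433

heading to target = atan2(1−-3.5, 3−-4) = 0.5713
Δθ = wrap(0.5713 − 1.3090) = -0.7377; ω₁ = Δθ/dt₁ = -0.4918
distance = √((3−-4)² + (1−-3.5)²) = 8.3217; v₂ = distance/dt₂ = 16.6433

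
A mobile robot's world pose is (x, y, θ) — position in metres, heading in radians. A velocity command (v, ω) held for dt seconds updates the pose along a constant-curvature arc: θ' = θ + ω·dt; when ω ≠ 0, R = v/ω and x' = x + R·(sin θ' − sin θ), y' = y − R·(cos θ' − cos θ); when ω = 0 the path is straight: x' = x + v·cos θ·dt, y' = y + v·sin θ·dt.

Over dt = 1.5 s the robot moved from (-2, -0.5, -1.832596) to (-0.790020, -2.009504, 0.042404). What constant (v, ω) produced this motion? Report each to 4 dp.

Δθ = 0.042404 − -1.832596 = 1.875000
ω = Δθ/dt = 1.875000/1.5 = 1.2500
R = −Δy/(cos θ' − cos θ) = 1.2000
v = R·ω = 1.2000·1.2500 = 1.5000

v = 1.5000, ω = 1.2500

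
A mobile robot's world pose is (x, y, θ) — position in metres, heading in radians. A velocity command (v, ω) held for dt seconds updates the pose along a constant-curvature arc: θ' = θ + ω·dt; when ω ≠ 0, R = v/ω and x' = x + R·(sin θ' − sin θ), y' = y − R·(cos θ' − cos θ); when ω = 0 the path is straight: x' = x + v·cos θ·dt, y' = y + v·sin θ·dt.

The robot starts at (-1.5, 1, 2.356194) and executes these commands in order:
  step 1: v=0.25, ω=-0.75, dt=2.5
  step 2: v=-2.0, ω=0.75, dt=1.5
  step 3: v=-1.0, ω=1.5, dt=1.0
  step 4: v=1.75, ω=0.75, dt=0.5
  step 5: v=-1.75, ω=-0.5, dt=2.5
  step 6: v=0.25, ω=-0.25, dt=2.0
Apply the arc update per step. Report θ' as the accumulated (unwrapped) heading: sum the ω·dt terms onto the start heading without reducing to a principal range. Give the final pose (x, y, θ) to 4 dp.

(0.6661, -2.4009, 1.7312)

step 1: θ'=0.4812 (R=-0.3333) → pose (-1.4186, 1.5312, 0.4812)
step 2: θ'=1.6062 (R=-2.6667) → pose (-2.8493, -0.9270, 1.6062)
step 3: θ'=3.1062 (R=-0.6667) → pose (-2.2067, -1.5697, 3.1062)
step 4: θ'=3.4812 (R=2.3333) → pose (-3.0665, -1.7015, 3.4812)
step 5: θ'=2.2312 (R=3.5000) → pose (0.8635, -2.8546, 2.2312)
step 6: θ'=1.7312 (R=-1.0000) → pose (0.6661, -2.4009, 1.7312)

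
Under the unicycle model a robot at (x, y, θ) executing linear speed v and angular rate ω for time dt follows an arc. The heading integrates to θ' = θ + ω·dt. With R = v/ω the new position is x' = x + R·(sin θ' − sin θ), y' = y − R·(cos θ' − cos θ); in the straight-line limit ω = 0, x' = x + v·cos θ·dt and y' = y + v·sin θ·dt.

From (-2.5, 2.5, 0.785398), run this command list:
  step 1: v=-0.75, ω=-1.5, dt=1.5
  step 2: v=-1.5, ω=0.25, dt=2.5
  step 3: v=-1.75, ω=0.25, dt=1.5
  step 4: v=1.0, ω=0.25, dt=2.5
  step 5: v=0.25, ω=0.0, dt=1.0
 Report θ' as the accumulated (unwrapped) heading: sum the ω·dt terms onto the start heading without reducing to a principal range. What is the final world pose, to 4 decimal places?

(-4.2469, 7.4221, 0.1604)

step 1: θ'=-1.4646 (R=0.5000) → pose (-3.3507, 2.8006, -1.4646)
step 2: θ'=-0.8396 (R=-6.0000) → pose (-4.8507, 6.1711, -0.8396)
step 3: θ'=-0.4646 (R=-7.0000) → pose (-6.9248, 7.7548, -0.4646)
step 4: θ'=0.1604 (R=4.0000) → pose (-4.4937, 7.3822, 0.1604)
step 5: θ'=0.1604 (straight) → pose (-4.2469, 7.4221, 0.1604)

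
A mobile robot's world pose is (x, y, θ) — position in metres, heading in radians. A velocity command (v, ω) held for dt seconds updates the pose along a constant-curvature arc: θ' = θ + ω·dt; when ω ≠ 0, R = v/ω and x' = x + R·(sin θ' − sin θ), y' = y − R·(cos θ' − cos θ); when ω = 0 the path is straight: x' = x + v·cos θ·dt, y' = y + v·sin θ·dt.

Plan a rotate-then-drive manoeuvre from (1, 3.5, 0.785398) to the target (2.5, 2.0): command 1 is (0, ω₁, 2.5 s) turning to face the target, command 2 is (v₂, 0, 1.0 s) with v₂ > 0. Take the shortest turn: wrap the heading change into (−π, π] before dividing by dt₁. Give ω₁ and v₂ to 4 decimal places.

ω₁ = -0.6283, v₂ = 2.1213

heading to target = atan2(2−3.5, 2.5−1) = -0.7854
Δθ = wrap(-0.7854 − 0.7854) = -1.5708; ω₁ = Δθ/dt₁ = -0.6283
distance = √((2.5−1)² + (2−3.5)²) = 2.1213; v₂ = distance/dt₂ = 2.1213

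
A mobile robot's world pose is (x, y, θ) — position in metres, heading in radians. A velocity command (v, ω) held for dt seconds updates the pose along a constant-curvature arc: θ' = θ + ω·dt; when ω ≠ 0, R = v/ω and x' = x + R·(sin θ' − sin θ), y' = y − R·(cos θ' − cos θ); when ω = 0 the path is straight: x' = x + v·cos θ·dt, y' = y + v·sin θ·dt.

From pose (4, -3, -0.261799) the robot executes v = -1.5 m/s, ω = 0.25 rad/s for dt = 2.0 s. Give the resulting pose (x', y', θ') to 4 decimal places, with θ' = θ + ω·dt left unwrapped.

(1.0314, -2.9650, 0.2382)

θ' = -0.2618 + 0.25·2.0 = 0.2382
R = v/ω = -1.5/0.25 = -6.0000
x' = 4 + -6.0000·(sin 0.2382 − sin -0.2618) = 1.0314
y' = -3 − -6.0000·(cos 0.2382 − cos -0.2618) = -2.9650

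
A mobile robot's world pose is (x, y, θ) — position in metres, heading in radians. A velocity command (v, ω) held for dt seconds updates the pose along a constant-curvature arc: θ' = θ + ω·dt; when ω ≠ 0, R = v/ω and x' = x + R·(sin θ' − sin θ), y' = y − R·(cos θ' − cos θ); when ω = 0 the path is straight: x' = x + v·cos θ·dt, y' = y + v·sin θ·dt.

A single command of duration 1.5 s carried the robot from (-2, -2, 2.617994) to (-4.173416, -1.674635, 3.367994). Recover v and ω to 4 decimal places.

v = 1.5000, ω = 0.5000

Δθ = 3.367994 − 2.617994 = 0.750000
ω = Δθ/dt = 0.750000/1.5 = 0.5000
R = Δx/(sin θ' − sin θ) = 3.0000
v = R·ω = 3.0000·0.5000 = 1.5000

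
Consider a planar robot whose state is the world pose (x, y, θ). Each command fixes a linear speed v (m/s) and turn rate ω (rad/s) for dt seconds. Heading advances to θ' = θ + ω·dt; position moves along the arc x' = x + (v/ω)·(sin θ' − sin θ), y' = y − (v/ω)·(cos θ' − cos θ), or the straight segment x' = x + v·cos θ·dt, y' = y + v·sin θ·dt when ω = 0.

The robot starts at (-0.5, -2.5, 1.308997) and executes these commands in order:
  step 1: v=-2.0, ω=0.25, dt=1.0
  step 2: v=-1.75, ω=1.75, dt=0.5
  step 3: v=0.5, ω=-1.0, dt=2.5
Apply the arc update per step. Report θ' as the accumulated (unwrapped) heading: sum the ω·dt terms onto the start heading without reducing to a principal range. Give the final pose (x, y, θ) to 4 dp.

(-0.0641, -4.3690, -0.0660)

step 1: θ'=1.5590 (R=-8.0000) → pose (-0.7720, -4.4762, 1.5590)
step 2: θ'=2.4340 (R=-1.0000) → pose (-0.4221, -5.2479, 2.4340)
step 3: θ'=-0.0660 (R=-0.5000) → pose (-0.0641, -4.3690, -0.0660)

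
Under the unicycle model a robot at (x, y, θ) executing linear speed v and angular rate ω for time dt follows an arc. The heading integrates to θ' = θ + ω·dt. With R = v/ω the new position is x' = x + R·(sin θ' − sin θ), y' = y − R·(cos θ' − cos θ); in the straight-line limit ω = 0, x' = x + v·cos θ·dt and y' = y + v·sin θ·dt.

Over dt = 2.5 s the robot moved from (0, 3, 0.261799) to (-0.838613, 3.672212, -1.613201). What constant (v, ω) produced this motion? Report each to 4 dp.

Δθ = -1.613201 − 0.261799 = -1.875000
ω = Δθ/dt = -1.875000/2.5 = -0.7500
R = Δx/(sin θ' − sin θ) = 0.6667
v = R·ω = 0.6667·-0.7500 = -0.5000

v = -0.5000, ω = -0.7500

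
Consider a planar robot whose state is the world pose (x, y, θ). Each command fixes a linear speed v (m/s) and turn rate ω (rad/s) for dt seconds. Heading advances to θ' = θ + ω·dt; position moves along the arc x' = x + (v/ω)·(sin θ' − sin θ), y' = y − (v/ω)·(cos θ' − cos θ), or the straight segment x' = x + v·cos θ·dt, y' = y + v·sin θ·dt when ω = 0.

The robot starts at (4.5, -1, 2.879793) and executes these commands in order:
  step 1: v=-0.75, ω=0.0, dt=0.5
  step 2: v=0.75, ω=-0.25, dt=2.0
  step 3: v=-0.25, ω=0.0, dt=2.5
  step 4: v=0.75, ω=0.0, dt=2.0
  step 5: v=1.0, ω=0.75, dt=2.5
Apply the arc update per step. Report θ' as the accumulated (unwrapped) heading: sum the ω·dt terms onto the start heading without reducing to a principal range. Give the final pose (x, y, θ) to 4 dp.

(0.8184, -0.1419, 4.2548)

step 1: θ'=2.8798 (straight) → pose (4.8622, -1.0971, 2.8798)
step 2: θ'=2.3798 (R=-3.0000) → pose (3.5680, -0.3701, 2.3798)
step 3: θ'=2.3798 (straight) → pose (4.0203, -0.8015, 2.3798)
step 4: θ'=2.3798 (straight) → pose (2.9349, 0.2339, 2.3798)
step 5: θ'=4.2548 (R=1.3333) → pose (0.8184, -0.1419, 4.2548)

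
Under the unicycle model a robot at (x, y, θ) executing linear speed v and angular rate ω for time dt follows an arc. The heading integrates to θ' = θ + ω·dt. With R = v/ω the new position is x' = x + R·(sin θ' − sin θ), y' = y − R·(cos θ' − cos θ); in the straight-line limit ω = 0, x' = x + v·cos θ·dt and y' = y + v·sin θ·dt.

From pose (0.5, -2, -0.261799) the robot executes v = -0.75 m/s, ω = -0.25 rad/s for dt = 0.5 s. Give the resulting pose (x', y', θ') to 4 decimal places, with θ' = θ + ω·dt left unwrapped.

(0.1448, -1.8806, -0.3868)

θ' = -0.2618 + -0.25·0.5 = -0.3868
R = v/ω = -0.75/-0.25 = 3.0000
x' = 0.5 + 3.0000·(sin -0.3868 − sin -0.2618) = 0.1448
y' = -2 − 3.0000·(cos -0.3868 − cos -0.2618) = -1.8806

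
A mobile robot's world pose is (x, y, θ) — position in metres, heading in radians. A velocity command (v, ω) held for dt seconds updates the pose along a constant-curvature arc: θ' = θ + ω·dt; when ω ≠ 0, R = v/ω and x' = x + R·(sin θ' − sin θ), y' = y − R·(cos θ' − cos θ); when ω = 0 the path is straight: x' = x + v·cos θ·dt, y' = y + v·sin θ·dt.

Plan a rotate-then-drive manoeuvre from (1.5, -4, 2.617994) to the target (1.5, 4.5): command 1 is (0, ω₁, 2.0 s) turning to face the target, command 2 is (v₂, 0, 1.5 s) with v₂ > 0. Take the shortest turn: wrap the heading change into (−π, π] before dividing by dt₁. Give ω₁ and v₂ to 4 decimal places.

heading to target = atan2(4.5−-4, 1.5−1.5) = 1.5708
Δθ = wrap(1.5708 − 2.6180) = -1.0472; ω₁ = Δθ/dt₁ = -0.5236
distance = √((1.5−1.5)² + (4.5−-4)²) = 8.5000; v₂ = distance/dt₂ = 5.6667

ω₁ = -0.5236, v₂ = 5.6667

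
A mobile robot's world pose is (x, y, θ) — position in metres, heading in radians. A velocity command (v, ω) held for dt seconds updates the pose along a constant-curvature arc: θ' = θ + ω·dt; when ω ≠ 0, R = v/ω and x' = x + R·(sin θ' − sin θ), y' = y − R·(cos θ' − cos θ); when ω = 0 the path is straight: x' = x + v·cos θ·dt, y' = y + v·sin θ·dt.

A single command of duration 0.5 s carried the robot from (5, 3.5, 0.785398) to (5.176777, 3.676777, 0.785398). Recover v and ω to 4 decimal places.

v = 0.5000, ω = 0.0000

Δθ = 0.785398 − 0.785398 = 0.000000
ω = Δθ/dt = 0.000000/0.5 = 0.0000
ω = 0 → v = (Δx·cos θ + Δy·sin θ)/dt = 0.5000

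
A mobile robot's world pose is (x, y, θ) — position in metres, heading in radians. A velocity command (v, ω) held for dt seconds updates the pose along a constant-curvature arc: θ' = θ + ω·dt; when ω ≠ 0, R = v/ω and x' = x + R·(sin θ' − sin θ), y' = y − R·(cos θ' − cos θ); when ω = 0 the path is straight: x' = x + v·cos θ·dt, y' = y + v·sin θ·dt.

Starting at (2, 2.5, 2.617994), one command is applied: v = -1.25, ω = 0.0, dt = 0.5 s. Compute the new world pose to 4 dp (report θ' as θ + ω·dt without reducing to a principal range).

(2.5413, 2.1875, 2.6180)

θ' = 2.6180 + 0.0·0.5 = 2.6180
ω = 0 → straight: x' = 2 + -1.25·cos(2.6180)·0.5 = 2.5413
y' = 2.5 + -1.25·sin(2.6180)·0.5 = 2.1875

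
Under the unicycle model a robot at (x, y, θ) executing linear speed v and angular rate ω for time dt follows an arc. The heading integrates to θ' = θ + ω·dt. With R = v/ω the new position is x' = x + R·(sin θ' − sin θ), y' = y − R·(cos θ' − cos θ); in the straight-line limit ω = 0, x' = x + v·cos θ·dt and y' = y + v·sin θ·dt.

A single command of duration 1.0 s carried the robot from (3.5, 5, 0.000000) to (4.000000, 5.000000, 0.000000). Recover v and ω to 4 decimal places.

v = 0.5000, ω = 0.0000

Δθ = 0.000000 − 0.000000 = 0.000000
ω = Δθ/dt = 0.000000/1.0 = 0.0000
ω = 0 → v = (Δx·cos θ + Δy·sin θ)/dt = 0.5000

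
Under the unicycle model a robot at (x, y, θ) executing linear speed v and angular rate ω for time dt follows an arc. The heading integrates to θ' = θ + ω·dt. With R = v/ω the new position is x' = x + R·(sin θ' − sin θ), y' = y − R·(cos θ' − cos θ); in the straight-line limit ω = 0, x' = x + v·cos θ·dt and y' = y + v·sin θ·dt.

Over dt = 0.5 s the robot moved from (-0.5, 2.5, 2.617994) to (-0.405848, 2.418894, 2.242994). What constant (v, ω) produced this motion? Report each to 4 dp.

Δθ = 2.242994 − 2.617994 = -0.375000
ω = Δθ/dt = -0.375000/0.5 = -0.7500
R = Δx/(sin θ' − sin θ) = 0.3333
v = R·ω = 0.3333·-0.7500 = -0.2500

v = -0.2500, ω = -0.7500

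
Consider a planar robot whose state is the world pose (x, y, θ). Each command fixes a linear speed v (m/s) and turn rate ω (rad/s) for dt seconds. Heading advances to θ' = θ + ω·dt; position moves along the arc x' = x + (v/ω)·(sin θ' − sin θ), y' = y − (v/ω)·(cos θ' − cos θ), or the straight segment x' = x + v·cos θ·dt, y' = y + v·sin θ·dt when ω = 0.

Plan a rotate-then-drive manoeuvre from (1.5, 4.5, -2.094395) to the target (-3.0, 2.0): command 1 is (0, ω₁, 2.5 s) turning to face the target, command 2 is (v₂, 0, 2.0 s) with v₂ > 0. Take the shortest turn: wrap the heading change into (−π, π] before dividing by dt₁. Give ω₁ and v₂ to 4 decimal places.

heading to target = atan2(2−4.5, -3−1.5) = -2.6345
Δθ = wrap(-2.6345 − -2.0944) = -0.5401; ω₁ = Δθ/dt₁ = -0.2160
distance = √((-3−1.5)² + (2−4.5)²) = 5.1478; v₂ = distance/dt₂ = 2.5739

ω₁ = -0.2160, v₂ = 2.5739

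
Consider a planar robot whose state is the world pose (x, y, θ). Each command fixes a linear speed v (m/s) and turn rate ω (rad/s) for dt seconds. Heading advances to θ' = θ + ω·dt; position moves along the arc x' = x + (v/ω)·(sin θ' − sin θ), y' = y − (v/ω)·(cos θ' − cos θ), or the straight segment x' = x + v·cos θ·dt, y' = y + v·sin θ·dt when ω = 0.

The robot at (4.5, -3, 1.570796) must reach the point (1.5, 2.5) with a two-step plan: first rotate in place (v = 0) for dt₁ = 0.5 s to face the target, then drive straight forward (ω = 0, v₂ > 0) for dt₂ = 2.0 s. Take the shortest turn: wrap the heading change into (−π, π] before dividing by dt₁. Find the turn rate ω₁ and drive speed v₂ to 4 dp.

heading to target = atan2(2.5−-3, 1.5−4.5) = 2.0701
Δθ = wrap(2.0701 − 1.5708) = 0.4993; ω₁ = Δθ/dt₁ = 0.9987
distance = √((1.5−4.5)² + (2.5−-3)²) = 6.2650; v₂ = distance/dt₂ = 3.1325

ω₁ = 0.9987, v₂ = 3.1325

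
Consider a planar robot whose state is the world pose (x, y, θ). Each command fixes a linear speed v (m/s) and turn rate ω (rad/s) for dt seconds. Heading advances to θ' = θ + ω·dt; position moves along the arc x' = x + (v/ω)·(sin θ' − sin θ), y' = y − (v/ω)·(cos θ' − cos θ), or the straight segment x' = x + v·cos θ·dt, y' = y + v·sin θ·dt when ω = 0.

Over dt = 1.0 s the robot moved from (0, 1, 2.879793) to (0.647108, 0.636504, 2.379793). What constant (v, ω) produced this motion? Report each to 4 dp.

v = -0.7500, ω = -0.5000

Δθ = 2.379793 − 2.879793 = -0.500000
ω = Δθ/dt = -0.500000/1.0 = -0.5000
R = Δx/(sin θ' − sin θ) = 1.5000
v = R·ω = 1.5000·-0.5000 = -0.7500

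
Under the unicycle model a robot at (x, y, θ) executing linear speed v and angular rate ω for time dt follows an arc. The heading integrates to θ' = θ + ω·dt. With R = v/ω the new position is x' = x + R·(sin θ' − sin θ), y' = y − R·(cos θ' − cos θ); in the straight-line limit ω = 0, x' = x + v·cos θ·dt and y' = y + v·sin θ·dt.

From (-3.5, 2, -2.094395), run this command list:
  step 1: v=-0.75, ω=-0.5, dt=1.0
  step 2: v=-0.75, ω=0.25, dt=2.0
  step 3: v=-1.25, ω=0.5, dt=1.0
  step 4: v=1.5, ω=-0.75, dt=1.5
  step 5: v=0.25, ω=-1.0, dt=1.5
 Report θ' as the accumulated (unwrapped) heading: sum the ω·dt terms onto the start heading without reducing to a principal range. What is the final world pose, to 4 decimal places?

step 1: θ'=-2.5944 (R=1.5000) → pose (-2.9814, 2.5310, -2.5944)
step 2: θ'=-2.0944 (R=-3.0000) → pose (-1.9442, 3.5929, -2.0944)
step 3: θ'=-1.5944 (R=-2.5000) → pose (-1.6100, 4.7839, -1.5944)
step 4: θ'=-2.7194 (R=-2.0000) → pose (-2.7899, 3.0068, -2.7194)
step 5: θ'=-4.2194 (R=-0.2500) → pose (-3.1126, 3.1165, -4.2194)

(-3.1126, 3.1165, -4.2194)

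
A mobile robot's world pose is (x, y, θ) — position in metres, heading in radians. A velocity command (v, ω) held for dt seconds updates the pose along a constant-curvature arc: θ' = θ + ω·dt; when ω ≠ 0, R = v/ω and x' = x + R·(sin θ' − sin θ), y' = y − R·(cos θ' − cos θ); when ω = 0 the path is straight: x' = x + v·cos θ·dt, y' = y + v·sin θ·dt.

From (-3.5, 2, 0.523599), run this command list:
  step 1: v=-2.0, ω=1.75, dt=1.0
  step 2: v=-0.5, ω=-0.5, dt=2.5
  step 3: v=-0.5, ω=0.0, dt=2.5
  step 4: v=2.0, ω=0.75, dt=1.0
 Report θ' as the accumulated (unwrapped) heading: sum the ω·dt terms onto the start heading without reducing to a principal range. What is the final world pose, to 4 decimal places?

(-4.0253, -0.0380, 1.7736)

step 1: θ'=2.2736 (R=-1.1429) → pose (-3.8006, 0.2716, 2.2736)
step 2: θ'=1.0236 (R=1.0000) → pose (-3.7097, -0.8951, 1.0236)
step 3: θ'=1.0236 (straight) → pose (-4.3600, -1.9626, 1.0236)
step 4: θ'=1.7736 (R=2.6667) → pose (-4.0253, -0.0380, 1.7736)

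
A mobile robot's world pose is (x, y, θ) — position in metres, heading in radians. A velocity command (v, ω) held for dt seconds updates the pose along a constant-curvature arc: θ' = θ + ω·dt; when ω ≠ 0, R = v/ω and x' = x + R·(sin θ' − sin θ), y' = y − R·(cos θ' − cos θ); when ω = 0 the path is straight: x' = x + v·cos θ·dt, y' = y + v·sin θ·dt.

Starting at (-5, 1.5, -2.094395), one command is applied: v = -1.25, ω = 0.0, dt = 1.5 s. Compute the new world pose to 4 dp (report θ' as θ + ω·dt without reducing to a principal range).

θ' = -2.0944 + 0.0·1.5 = -2.0944
ω = 0 → straight: x' = -5 + -1.25·cos(-2.0944)·1.5 = -4.0625
y' = 1.5 + -1.25·sin(-2.0944)·1.5 = 3.1238

(-4.0625, 3.1238, -2.0944)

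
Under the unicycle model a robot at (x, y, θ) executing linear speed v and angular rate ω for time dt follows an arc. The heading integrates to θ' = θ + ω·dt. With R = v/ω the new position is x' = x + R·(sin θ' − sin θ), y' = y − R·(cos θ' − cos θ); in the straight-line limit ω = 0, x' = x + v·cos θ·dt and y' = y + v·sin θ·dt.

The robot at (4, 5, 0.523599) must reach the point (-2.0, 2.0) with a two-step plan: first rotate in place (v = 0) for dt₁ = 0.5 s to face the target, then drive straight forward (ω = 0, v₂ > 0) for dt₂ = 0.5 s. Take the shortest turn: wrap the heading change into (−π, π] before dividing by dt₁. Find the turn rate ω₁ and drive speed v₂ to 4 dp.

ω₁ = 6.1633, v₂ = 13.4164

heading to target = atan2(2−5, -2−4) = -2.6779
Δθ = wrap(-2.6779 − 0.5236) = 3.0816; ω₁ = Δθ/dt₁ = 6.1633
distance = √((-2−4)² + (2−5)²) = 6.7082; v₂ = distance/dt₂ = 13.4164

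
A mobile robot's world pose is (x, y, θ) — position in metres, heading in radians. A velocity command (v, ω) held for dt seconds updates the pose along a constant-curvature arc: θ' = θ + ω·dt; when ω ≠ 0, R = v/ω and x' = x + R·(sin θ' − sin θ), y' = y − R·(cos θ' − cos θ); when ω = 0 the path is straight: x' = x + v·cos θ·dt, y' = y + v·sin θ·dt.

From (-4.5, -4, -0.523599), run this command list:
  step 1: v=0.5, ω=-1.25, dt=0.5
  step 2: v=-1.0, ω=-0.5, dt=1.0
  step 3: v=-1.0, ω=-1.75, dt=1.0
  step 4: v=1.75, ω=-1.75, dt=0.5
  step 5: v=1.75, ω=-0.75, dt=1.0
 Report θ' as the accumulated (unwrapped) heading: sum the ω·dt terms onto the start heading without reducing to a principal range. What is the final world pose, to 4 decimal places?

step 1: θ'=-1.1486 (R=-0.4000) → pose (-4.3351, -4.1825, -1.1486)
step 2: θ'=-1.6486 (R=2.0000) → pose (-4.5047, -3.2075, -1.6486)
step 3: θ'=-3.3986 (R=0.5714) → pose (-3.7897, -2.6993, -3.3986)
step 4: θ'=-4.2736 (R=-1.0000) → pose (-4.4408, -2.1570, -4.2736)
step 5: θ'=-5.0236 (R=-2.3333) → pose (-4.5498, -0.4512, -5.0236)

(-4.5498, -0.4512, -5.0236)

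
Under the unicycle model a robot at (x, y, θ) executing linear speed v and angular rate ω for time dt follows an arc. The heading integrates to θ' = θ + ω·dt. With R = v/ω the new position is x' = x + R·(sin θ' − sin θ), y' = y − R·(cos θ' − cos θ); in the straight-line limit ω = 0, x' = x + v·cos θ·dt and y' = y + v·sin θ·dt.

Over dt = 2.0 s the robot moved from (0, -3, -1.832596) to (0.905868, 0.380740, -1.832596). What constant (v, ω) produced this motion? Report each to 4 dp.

v = -1.7500, ω = 0.0000

Δθ = -1.832596 − -1.832596 = 0.000000
ω = Δθ/dt = 0.000000/2.0 = 0.0000
ω = 0 → v = (Δx·cos θ + Δy·sin θ)/dt = -1.7500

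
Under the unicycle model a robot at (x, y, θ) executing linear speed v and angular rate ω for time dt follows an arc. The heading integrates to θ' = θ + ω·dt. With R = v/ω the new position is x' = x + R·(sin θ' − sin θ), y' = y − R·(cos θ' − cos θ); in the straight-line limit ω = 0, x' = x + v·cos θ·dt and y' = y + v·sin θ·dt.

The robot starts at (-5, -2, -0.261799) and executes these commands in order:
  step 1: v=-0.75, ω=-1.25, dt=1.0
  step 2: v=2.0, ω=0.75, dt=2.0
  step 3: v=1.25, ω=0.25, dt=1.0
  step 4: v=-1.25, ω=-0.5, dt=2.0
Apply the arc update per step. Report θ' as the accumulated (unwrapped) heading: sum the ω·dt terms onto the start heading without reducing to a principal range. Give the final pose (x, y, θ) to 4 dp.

(-3.8898, -3.2038, -0.7618)

step 1: θ'=-1.5118 (R=0.6000) → pose (-5.4437, -1.4558, -1.5118)
step 2: θ'=-0.0118 (R=2.6667) → pose (-2.8131, -3.9651, -0.0118)
step 3: θ'=0.2382 (R=5.0000) → pose (-1.5743, -3.8242, 0.2382)
step 4: θ'=-0.7618 (R=2.5000) → pose (-3.8898, -3.2038, -0.7618)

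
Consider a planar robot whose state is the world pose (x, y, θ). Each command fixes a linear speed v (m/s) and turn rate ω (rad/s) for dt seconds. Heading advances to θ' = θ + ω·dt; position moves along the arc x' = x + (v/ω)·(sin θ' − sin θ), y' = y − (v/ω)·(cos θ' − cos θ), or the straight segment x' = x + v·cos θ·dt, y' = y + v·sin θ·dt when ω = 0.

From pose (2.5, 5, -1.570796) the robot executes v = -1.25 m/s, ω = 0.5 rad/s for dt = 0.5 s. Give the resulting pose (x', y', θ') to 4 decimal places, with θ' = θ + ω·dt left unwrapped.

(2.4223, 5.6185, -1.3208)

θ' = -1.5708 + 0.5·0.5 = -1.3208
R = v/ω = -1.25/0.5 = -2.5000
x' = 2.5 + -2.5000·(sin -1.3208 − sin -1.5708) = 2.4223
y' = 5 − -2.5000·(cos -1.3208 − cos -1.5708) = 5.6185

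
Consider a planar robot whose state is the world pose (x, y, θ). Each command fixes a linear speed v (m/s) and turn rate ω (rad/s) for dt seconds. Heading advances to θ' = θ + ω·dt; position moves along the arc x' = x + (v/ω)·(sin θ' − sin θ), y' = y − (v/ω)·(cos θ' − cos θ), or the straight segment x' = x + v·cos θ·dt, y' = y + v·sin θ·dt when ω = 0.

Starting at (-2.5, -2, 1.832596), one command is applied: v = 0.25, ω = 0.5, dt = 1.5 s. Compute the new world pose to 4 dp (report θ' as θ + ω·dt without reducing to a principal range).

(-2.7178, -1.7055, 2.5826)

θ' = 1.8326 + 0.5·1.5 = 2.5826
R = v/ω = 0.25/0.5 = 0.5000
x' = -2.5 + 0.5000·(sin 2.5826 − sin 1.8326) = -2.7178
y' = -2 − 0.5000·(cos 2.5826 − cos 1.8326) = -1.7055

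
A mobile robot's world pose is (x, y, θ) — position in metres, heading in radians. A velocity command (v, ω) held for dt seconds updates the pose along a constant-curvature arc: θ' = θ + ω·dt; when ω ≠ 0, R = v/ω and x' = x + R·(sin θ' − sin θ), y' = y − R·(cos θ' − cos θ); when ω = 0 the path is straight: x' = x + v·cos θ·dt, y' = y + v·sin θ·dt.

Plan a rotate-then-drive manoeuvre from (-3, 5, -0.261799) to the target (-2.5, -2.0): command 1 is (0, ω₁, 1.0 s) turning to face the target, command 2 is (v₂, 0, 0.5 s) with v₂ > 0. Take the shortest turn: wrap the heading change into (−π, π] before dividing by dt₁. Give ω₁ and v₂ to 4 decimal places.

heading to target = atan2(-2−5, -2.5−-3) = -1.4995
Δθ = wrap(-1.4995 − -0.2618) = -1.2377; ω₁ = Δθ/dt₁ = -1.2377
distance = √((-2.5−-3)² + (-2−5)²) = 7.0178; v₂ = distance/dt₂ = 14.0357

ω₁ = -1.2377, v₂ = 14.0357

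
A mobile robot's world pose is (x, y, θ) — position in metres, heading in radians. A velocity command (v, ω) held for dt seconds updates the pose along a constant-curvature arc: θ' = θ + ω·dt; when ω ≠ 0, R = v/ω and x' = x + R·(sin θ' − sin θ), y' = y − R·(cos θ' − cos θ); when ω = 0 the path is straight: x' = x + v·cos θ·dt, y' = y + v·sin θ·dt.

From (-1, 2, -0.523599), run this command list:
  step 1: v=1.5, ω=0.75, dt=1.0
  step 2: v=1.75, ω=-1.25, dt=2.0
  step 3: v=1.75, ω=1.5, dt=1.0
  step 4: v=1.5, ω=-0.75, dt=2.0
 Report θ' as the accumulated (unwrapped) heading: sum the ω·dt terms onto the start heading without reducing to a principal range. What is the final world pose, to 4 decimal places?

(2.0351, -4.7983, -2.2736)

step 1: θ'=0.2264 (R=2.0000) → pose (0.4489, 1.7831, 0.2264)
step 2: θ'=-2.2736 (R=-1.4000) → pose (1.8315, -0.4861, -2.2736)
step 3: θ'=-0.7736 (R=1.1667) → pose (1.9065, -2.0748, -0.7736)
step 4: θ'=-2.2736 (R=-2.0000) → pose (2.0351, -4.7983, -2.2736)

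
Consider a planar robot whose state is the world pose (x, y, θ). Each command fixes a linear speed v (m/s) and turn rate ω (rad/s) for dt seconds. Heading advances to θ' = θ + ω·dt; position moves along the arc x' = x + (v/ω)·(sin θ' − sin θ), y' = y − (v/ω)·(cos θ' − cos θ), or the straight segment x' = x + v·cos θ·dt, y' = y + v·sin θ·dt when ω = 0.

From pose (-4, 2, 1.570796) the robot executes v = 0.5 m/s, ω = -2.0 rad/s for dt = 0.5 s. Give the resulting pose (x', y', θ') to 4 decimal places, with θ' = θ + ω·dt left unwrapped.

θ' = 1.5708 + -2.0·0.5 = 0.5708
R = v/ω = 0.5/-2.0 = -0.2500
x' = -4 + -0.2500·(sin 0.5708 − sin 1.5708) = -3.8851
y' = 2 − -0.2500·(cos 0.5708 − cos 1.5708) = 2.2104

(-3.8851, 2.2104, 0.5708)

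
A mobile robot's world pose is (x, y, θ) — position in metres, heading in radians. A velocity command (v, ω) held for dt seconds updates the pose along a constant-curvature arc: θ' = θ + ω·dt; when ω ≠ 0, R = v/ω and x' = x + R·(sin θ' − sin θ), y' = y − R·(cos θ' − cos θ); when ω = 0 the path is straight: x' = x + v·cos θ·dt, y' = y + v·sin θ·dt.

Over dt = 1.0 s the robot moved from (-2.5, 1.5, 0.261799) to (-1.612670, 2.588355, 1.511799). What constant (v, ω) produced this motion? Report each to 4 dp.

Δθ = 1.511799 − 0.261799 = 1.250000
ω = Δθ/dt = 1.250000/1.0 = 1.2500
R = −Δy/(cos θ' − cos θ) = 1.2000
v = R·ω = 1.2000·1.2500 = 1.5000

v = 1.5000, ω = 1.2500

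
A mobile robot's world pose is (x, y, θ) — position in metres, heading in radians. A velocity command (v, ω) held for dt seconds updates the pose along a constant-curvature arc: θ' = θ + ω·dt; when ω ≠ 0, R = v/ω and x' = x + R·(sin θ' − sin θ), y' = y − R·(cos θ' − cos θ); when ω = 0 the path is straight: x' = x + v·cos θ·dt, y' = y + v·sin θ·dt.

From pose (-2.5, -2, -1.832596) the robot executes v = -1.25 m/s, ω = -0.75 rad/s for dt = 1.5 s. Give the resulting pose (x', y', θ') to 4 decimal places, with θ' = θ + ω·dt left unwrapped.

(-1.1951, -0.7928, -2.9576)

θ' = -1.8326 + -0.75·1.5 = -2.9576
R = v/ω = -1.25/-0.75 = 1.6667
x' = -2.5 + 1.6667·(sin -2.9576 − sin -1.8326) = -1.1951
y' = -2 − 1.6667·(cos -2.9576 − cos -1.8326) = -0.7928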